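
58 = 58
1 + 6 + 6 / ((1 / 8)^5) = 196615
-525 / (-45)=35 / 3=11.67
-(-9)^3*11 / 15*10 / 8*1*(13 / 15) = 11583 / 20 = 579.15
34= 34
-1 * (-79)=79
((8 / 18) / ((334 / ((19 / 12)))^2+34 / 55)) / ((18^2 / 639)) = 1409705 / 71566399314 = 0.00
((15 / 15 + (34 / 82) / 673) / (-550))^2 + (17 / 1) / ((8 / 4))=323583926827 / 38068682450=8.50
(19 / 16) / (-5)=-19 / 80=-0.24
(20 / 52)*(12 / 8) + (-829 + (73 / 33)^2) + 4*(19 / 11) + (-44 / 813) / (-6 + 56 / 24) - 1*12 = -828.61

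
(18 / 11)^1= 18 / 11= 1.64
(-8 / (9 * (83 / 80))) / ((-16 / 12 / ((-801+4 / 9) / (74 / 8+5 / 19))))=-87612800 / 1620243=-54.07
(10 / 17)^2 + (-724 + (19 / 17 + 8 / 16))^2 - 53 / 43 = 25939392935 / 49708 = 521835.38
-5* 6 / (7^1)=-30 / 7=-4.29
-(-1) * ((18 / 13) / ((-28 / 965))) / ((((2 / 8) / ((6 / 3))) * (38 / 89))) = -1545930 / 1729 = -894.12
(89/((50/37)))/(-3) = -3293/150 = -21.95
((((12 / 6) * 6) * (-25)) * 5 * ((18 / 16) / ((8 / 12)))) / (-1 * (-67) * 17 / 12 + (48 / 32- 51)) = -6075 / 109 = -55.73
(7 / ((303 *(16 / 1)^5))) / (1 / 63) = 147 / 105906176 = 0.00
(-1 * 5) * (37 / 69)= -185 / 69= -2.68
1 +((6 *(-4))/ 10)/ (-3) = 9/ 5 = 1.80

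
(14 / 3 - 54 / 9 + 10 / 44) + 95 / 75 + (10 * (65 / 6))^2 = 11618909 / 990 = 11736.27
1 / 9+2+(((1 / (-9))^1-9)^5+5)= -3706978528 / 59049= -62778.01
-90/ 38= -2.37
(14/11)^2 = 196/121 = 1.62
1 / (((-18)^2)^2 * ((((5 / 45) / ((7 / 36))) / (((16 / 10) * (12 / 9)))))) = 7 / 196830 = 0.00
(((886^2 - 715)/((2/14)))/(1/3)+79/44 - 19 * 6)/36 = 724670707/1584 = 457494.13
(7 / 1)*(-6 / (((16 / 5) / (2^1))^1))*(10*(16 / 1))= -4200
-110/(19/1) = -110/19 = -5.79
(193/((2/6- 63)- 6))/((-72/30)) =965/824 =1.17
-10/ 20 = -1/ 2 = -0.50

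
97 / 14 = 6.93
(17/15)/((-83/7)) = -0.10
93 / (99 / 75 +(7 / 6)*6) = 2325 / 208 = 11.18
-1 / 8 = -0.12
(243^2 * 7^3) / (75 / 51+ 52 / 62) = 10673756289 / 1217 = 8770547.48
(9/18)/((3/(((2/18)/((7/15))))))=5/126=0.04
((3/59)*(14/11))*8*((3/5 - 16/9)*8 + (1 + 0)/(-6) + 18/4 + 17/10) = -3416/1947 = -1.75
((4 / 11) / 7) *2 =8 / 77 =0.10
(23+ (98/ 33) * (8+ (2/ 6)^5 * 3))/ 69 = 11371/ 16767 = 0.68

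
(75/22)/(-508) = -75/11176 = -0.01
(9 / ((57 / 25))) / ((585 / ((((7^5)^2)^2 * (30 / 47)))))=3989613314880600050 / 11609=343665545256318.38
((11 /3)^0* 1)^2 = 1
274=274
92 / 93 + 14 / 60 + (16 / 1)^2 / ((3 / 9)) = 769.22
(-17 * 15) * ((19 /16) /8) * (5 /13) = -14.56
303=303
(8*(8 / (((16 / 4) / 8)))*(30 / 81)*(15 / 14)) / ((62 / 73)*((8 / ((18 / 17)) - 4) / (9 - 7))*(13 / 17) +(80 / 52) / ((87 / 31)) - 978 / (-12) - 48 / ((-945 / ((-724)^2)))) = 14971424000 / 7872185167929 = 0.00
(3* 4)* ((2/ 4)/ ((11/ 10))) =5.45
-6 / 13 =-0.46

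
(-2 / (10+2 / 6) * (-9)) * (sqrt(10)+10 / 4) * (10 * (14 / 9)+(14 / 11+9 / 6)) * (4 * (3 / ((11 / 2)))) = 653220 / 3751+261288 * sqrt(10) / 3751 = 394.42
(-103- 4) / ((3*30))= -107 / 90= -1.19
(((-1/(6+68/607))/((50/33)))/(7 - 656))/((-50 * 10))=-1821/5472250000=-0.00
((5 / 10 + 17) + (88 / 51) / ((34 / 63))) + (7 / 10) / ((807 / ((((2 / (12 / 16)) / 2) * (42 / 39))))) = 1882670783 / 90956970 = 20.70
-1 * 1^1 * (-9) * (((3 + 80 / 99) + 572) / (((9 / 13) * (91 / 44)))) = 228020 / 63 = 3619.37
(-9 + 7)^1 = -2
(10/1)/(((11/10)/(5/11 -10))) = -10500/121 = -86.78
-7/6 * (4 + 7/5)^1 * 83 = -5229/10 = -522.90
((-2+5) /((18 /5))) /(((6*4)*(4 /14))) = 35 /288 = 0.12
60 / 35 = 12 / 7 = 1.71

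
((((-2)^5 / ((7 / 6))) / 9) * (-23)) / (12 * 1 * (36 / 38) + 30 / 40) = 111872 / 19341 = 5.78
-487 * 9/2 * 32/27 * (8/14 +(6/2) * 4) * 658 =-64455424/3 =-21485141.33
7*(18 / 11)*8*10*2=20160 / 11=1832.73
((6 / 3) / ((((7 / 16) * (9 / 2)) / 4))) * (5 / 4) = 320 / 63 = 5.08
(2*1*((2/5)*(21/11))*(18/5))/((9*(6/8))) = 224/275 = 0.81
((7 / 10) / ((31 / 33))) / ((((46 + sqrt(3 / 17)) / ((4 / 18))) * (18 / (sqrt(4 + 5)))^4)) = 30107 / 10838179080 - 77 * sqrt(51) / 21676358160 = 0.00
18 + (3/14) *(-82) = 3/7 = 0.43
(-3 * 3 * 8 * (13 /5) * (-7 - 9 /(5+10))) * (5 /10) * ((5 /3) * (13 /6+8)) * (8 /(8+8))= 30134 /5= 6026.80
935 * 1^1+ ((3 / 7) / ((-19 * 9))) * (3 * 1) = 124354 / 133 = 934.99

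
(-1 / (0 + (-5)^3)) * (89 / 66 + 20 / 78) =459 / 35750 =0.01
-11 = -11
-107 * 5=-535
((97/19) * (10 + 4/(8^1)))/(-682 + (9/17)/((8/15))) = -19788/251389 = -0.08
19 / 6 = 3.17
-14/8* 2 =-7/2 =-3.50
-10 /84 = -5 /42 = -0.12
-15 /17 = -0.88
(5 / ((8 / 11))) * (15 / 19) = 825 / 152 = 5.43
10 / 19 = 0.53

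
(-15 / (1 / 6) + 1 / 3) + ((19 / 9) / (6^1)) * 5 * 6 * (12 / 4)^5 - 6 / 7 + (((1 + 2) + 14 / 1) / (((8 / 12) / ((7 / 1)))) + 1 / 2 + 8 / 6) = 55751 / 21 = 2654.81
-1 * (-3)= 3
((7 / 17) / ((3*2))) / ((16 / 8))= 7 / 204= 0.03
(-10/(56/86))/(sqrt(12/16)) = -17.73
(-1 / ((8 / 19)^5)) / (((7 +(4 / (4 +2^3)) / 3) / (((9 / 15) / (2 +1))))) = -22284891 / 10485760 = -2.13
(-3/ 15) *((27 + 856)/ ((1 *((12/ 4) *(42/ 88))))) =-38852/ 315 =-123.34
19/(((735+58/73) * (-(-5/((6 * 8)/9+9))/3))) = 0.22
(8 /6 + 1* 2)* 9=30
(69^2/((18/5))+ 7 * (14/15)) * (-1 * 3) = -3987.10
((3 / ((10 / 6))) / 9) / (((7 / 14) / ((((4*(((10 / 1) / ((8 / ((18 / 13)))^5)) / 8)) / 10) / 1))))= 59049 / 1901020160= 0.00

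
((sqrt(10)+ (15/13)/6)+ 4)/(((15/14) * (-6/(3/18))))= -763/7020- 7 * sqrt(10)/270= -0.19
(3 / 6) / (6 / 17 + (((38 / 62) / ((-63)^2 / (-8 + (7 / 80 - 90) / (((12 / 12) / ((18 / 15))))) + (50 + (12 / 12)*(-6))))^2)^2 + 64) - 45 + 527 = 1272143442205943661087563915973378 / 2639259203493040962560417378641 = 482.01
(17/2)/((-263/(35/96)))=-595/50496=-0.01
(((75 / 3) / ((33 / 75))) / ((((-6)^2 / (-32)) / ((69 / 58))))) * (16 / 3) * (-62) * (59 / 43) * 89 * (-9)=-299517040000 / 13717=-21835462.56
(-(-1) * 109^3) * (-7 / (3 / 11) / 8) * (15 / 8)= -498586165 / 64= -7790408.83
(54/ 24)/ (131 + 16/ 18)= 81/ 4748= 0.02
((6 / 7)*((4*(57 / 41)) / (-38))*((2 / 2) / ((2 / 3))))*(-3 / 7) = 162 / 2009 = 0.08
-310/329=-0.94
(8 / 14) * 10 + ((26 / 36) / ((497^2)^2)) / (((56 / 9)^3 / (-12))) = 30614106705599401 / 5357468673480448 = 5.71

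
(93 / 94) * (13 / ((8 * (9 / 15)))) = 2015 / 752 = 2.68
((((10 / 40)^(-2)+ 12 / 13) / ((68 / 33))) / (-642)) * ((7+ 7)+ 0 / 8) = -4235 / 23647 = -0.18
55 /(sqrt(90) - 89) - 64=-506079 /7831 - 165 * sqrt(10) /7831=-64.69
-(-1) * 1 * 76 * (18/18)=76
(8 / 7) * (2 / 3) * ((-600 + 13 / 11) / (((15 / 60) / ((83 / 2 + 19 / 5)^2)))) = -1029875568 / 275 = -3745002.07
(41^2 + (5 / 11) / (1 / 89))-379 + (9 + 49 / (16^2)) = 3806235 / 2816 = 1351.65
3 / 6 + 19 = 39 / 2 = 19.50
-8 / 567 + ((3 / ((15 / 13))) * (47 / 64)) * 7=2422499 / 181440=13.35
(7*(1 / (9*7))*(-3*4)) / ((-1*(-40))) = -1 / 30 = -0.03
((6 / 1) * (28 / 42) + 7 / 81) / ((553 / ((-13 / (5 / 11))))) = -47333 / 223965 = -0.21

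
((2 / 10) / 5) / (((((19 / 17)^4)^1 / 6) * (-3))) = -167042 / 3258025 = -0.05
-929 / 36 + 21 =-173 / 36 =-4.81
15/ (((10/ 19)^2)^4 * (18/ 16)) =16983563041/ 7500000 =2264.48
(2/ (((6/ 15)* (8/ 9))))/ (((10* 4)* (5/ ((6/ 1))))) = 27/ 160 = 0.17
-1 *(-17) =17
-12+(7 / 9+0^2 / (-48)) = -101 / 9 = -11.22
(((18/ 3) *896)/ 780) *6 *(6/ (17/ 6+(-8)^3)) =-96768/ 198575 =-0.49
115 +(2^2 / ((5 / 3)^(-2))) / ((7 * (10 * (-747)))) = 5412005 / 47061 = 115.00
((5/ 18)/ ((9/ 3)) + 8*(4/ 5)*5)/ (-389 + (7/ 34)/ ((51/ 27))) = -500837/ 6069033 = -0.08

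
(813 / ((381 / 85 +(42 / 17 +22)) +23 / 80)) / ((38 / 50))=27642000 / 755573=36.58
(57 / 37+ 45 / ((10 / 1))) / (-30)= -149 / 740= -0.20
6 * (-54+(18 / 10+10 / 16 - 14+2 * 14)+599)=67371 / 20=3368.55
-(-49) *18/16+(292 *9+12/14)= 150303/56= 2683.98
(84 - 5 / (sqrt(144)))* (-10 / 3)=-5015 / 18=-278.61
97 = 97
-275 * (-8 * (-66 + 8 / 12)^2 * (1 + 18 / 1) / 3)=1605788800 / 27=59473659.26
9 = 9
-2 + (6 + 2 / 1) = 6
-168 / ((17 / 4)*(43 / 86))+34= -766 / 17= -45.06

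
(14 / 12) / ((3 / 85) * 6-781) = -85 / 56886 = -0.00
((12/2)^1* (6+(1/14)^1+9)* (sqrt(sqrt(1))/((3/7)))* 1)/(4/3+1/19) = 12027/79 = 152.24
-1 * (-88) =88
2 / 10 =0.20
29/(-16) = -1.81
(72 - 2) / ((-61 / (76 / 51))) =-5320 / 3111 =-1.71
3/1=3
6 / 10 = 3 / 5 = 0.60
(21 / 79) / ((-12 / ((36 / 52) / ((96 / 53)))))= -1113 / 131456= -0.01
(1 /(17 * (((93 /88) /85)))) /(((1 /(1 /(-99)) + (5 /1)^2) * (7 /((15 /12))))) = -275 /24087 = -0.01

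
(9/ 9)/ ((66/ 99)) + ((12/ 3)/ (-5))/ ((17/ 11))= 167/ 170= 0.98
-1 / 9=-0.11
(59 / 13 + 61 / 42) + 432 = 437.99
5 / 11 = 0.45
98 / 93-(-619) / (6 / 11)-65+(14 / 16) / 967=1070.89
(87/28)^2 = 7569/784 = 9.65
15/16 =0.94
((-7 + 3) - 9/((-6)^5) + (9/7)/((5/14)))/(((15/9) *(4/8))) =-1723/3600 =-0.48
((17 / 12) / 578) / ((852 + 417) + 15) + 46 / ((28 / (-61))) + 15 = -312489641 / 3667104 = -85.21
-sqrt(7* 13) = -sqrt(91) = -9.54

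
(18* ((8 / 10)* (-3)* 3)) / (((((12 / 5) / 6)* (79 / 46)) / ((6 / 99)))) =-9936 / 869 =-11.43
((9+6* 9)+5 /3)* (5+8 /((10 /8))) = 3686 /5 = 737.20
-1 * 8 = -8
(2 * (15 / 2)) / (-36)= -5 / 12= -0.42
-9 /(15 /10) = -6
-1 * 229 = -229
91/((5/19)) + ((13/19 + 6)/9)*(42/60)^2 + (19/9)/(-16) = 2629843/7600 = 346.03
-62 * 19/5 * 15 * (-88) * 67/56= 2604558/7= 372079.71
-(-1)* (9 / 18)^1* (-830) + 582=167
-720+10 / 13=-719.23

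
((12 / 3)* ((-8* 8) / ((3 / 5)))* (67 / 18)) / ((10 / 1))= -4288 / 27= -158.81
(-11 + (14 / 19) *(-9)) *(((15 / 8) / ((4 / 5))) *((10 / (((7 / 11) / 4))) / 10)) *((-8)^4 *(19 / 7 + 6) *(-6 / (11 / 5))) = 23541120000 / 931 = 25285843.18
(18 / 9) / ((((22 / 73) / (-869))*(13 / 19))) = -109573 / 13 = -8428.69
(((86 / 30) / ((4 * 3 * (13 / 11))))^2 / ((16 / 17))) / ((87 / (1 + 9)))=3803393 / 762203520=0.00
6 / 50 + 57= 1428 / 25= 57.12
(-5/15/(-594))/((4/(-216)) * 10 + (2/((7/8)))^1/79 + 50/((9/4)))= 553/21744822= 0.00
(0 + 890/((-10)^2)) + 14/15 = 59/6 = 9.83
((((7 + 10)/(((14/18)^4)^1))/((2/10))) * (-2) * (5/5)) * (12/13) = -13384440/31213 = -428.81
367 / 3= 122.33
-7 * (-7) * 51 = 2499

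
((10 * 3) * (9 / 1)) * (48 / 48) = 270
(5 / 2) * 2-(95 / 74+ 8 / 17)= 3.25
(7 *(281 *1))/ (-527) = -1967/ 527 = -3.73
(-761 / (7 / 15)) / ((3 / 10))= -38050 / 7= -5435.71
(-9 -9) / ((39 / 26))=-12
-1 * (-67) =67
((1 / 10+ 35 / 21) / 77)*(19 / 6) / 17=1007 / 235620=0.00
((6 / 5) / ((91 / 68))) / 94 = 204 / 21385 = 0.01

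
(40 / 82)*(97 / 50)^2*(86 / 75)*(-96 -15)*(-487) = 14580506306 / 128125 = 113799.07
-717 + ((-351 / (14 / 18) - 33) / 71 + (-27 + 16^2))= -245926 / 497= -494.82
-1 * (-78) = 78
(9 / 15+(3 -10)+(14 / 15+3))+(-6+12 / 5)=-91 / 15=-6.07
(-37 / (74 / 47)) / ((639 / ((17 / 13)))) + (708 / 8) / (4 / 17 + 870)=1013489 / 18906732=0.05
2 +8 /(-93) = 178 /93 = 1.91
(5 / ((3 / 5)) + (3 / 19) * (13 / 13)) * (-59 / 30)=-16.70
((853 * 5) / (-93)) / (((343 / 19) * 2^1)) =-81035 / 63798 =-1.27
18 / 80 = 9 / 40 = 0.22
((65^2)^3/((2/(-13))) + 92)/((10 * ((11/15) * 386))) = -2941336733823/16984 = -173182803.45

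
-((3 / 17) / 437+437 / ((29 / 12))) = -180.83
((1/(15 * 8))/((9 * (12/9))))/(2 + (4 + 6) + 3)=1/21600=0.00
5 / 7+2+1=26 / 7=3.71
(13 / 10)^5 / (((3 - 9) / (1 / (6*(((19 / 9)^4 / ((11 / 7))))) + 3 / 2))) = -170844161969 / 182449400000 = -0.94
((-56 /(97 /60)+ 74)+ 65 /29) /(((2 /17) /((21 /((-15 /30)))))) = -41778639 /2813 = -14851.99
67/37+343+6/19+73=293943/703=418.13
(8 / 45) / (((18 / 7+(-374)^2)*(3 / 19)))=532 / 66092625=0.00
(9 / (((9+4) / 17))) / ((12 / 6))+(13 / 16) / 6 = 7513 / 1248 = 6.02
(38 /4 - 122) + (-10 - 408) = -1061 /2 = -530.50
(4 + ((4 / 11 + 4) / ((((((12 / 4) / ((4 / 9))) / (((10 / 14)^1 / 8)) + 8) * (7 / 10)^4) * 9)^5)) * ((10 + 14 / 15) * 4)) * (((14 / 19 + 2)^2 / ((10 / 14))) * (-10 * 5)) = -2235445786372951829684280888361446693760 / 1065875856773729515157472264236161053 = -2097.29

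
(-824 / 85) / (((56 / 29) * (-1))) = 2987 / 595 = 5.02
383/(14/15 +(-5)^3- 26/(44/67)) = -126390/54007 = -2.34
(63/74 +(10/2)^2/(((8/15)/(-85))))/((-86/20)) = 5895615/6364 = 926.40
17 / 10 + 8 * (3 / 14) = 3.41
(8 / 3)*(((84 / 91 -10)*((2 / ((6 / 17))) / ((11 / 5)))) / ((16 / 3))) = -5015 / 429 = -11.69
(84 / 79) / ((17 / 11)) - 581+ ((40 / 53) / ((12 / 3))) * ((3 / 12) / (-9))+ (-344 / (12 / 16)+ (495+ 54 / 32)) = -5558416583 / 10249776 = -542.30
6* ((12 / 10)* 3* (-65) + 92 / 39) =-18068 / 13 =-1389.85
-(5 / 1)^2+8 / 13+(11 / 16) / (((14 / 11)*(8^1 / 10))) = -276167 / 11648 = -23.71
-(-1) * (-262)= -262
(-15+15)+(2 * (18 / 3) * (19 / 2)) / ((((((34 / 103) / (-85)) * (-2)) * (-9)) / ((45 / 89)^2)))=-6604875 / 15842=-416.92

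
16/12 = 4/3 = 1.33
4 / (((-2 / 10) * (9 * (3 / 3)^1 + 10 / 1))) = -20 / 19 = -1.05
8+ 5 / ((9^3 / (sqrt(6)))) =5 * sqrt(6) / 729+ 8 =8.02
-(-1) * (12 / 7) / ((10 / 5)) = 6 / 7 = 0.86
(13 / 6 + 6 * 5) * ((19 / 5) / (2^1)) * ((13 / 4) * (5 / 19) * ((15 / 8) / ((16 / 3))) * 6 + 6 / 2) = 1503277 / 5120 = 293.61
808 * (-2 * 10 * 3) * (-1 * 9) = 436320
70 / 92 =35 / 46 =0.76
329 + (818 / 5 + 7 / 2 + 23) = 5191 / 10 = 519.10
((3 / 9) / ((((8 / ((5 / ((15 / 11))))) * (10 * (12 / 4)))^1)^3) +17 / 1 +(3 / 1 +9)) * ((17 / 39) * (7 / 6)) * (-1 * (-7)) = 27049656916723 / 262020096000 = 103.24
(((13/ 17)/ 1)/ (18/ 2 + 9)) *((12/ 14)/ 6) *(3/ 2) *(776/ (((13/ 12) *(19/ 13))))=4.46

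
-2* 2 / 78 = -2 / 39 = -0.05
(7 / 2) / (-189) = -1 / 54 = -0.02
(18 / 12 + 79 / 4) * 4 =85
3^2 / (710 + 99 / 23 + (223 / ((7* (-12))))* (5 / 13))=226044 / 17914823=0.01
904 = 904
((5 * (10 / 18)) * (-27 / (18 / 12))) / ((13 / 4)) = -200 / 13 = -15.38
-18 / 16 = -9 / 8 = -1.12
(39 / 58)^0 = 1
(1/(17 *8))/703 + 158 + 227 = 36809081/95608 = 385.00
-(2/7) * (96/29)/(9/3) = -64/203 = -0.32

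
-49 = -49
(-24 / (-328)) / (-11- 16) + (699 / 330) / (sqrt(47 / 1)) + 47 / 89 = 233 * sqrt(47) / 5170 + 17254 / 32841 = 0.83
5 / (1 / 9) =45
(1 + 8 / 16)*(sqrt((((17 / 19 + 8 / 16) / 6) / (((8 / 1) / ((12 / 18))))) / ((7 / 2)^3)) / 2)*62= 31*sqrt(14098) / 3724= 0.99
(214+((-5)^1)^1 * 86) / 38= -108 / 19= -5.68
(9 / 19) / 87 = 0.01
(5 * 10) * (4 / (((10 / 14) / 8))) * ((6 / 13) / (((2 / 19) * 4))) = 31920 / 13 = 2455.38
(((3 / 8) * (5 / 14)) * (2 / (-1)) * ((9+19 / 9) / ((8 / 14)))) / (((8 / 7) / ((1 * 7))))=-6125 / 192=-31.90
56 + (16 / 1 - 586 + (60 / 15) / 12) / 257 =41467 / 771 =53.78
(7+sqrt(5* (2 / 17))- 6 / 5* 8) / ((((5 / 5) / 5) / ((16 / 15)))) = -208 / 15+16* sqrt(170) / 51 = -9.78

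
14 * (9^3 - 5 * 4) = 9926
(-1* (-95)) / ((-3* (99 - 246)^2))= -95 / 64827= -0.00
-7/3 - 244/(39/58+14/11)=-475703/3723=-127.77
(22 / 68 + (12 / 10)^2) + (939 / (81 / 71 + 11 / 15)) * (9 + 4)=5526689377 / 848300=6515.02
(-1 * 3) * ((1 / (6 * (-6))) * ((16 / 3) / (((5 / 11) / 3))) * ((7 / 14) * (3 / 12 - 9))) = -77 / 6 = -12.83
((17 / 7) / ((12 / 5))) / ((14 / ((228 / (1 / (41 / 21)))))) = 66215 / 2058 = 32.17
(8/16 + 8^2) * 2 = 129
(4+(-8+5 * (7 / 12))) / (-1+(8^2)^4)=-0.00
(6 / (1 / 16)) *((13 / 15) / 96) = 13 / 15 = 0.87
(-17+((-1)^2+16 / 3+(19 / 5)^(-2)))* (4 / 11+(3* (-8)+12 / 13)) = 37277296 / 154869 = 240.70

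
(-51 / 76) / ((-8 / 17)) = 867 / 608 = 1.43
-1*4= -4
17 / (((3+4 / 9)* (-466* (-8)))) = 153 / 115568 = 0.00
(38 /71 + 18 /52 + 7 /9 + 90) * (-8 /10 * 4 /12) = -609130 /24921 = -24.44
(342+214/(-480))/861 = 81973/206640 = 0.40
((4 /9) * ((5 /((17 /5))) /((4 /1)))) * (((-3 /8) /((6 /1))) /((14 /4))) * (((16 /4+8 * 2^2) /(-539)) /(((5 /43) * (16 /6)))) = 645 /1026256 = 0.00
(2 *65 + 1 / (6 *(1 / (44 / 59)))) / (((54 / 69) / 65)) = 17216420 / 1593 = 10807.55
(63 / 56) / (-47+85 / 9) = -81 / 2704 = -0.03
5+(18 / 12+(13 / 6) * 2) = 65 / 6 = 10.83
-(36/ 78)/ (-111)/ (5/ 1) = 2/ 2405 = 0.00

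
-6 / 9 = -2 / 3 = -0.67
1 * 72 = 72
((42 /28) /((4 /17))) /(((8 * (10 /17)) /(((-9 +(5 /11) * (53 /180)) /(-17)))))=59687 /84480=0.71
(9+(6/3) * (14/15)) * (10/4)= 163/6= 27.17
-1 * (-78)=78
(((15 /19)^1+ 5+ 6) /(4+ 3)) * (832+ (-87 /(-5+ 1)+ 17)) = 1466.53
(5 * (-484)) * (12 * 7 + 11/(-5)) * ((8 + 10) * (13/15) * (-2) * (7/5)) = 216167952/25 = 8646718.08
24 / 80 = 3 / 10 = 0.30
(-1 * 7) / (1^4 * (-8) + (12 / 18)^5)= 0.89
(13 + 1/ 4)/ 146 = 53/ 584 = 0.09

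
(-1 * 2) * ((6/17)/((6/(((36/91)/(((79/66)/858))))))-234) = 4086036/9401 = 434.64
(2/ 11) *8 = 16/ 11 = 1.45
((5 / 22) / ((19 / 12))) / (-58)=-15 / 6061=-0.00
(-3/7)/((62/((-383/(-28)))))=-1149/12152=-0.09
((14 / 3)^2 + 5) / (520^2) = 241 / 2433600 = 0.00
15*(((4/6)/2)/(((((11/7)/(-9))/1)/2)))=-57.27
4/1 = 4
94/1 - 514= -420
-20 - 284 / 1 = -304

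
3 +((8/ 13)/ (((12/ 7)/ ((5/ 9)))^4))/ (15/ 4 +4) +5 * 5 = 28.00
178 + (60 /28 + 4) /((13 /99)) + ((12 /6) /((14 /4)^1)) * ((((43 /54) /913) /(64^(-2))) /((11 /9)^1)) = 620868023 /2741739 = 226.45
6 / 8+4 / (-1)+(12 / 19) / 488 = -15061 / 4636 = -3.25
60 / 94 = 30 / 47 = 0.64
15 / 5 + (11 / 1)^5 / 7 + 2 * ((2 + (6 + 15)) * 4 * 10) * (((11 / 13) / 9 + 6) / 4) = 21141284 / 819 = 25813.53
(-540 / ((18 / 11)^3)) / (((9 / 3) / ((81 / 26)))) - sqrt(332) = -6655 / 52 - 2 *sqrt(83) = -146.20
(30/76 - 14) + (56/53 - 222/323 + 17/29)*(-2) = -15406137/992902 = -15.52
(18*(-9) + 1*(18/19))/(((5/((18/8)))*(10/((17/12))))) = -10.27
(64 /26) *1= 32 /13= 2.46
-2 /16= -1 /8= -0.12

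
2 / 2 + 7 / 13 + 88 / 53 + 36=27008 / 689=39.20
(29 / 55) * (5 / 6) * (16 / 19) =232 / 627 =0.37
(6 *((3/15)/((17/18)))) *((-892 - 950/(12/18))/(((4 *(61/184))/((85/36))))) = -319746/61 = -5241.74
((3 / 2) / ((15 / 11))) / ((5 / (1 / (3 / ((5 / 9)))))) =11 / 270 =0.04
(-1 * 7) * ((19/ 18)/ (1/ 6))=-133/ 3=-44.33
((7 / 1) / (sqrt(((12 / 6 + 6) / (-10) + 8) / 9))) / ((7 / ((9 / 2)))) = 9 * sqrt(5) / 4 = 5.03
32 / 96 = 1 / 3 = 0.33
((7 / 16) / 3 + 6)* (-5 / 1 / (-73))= 1475 / 3504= 0.42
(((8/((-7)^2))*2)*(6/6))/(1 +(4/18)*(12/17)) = 816/2891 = 0.28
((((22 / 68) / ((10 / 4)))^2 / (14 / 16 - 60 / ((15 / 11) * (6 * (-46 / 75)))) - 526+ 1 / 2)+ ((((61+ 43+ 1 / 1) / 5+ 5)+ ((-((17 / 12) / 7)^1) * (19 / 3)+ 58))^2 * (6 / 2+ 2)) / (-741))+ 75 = -132891793336033943 / 267566583538800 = -496.67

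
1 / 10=0.10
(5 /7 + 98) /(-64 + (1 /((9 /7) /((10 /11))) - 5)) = -68409 /47327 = -1.45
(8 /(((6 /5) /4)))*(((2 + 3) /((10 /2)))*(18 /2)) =240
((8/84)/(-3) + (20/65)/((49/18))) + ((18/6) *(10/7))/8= 14149/22932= 0.62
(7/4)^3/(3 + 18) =49/192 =0.26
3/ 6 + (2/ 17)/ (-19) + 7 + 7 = 9363/ 646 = 14.49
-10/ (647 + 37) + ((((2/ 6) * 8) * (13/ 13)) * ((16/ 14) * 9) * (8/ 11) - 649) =-16565839/ 26334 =-629.07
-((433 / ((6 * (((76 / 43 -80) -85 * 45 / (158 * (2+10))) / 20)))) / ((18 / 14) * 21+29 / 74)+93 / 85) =-493198267109 / 1127260540605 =-0.44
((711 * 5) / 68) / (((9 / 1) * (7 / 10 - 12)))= -1975 / 3842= -0.51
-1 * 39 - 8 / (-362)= -7055 / 181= -38.98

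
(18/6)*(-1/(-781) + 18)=42177/781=54.00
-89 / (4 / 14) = -311.50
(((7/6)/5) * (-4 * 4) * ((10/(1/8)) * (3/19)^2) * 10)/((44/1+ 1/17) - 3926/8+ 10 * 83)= -365568/1881893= -0.19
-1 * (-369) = 369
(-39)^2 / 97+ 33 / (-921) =465880 / 29779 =15.64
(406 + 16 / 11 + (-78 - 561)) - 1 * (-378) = 146.45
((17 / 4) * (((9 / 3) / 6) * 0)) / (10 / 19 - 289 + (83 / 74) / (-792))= 0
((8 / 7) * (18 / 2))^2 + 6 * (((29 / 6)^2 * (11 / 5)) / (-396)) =5557511 / 52920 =105.02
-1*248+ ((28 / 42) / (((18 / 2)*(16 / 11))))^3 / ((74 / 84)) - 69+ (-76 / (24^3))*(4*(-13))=-19682440531 / 62145792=-316.71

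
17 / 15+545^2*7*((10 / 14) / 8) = 22277011 / 120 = 185641.76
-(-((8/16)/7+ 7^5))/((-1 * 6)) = -78433/28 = -2801.18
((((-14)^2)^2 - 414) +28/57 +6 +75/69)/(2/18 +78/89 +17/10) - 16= 14127.02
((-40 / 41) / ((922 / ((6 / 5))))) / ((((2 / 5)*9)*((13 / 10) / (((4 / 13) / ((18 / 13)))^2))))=-800 / 59708259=-0.00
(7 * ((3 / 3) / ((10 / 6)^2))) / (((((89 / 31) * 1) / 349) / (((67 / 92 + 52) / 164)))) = 3306427047 / 33570800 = 98.49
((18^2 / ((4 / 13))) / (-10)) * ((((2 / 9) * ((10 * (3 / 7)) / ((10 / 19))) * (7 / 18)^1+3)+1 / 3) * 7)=-29757 / 10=-2975.70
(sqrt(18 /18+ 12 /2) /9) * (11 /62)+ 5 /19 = 11 * sqrt(7) /558+ 5 /19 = 0.32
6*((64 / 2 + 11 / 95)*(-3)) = -54918 / 95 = -578.08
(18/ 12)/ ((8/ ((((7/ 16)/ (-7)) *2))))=-3/ 128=-0.02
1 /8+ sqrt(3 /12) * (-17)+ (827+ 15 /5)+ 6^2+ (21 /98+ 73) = 52127 /56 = 930.84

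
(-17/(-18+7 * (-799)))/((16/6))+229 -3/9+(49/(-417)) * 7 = 4264875035/18718296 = 227.85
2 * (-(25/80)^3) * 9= -1125/2048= -0.55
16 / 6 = 8 / 3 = 2.67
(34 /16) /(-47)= -17 /376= -0.05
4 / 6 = 2 / 3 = 0.67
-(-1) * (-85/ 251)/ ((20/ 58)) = -493/ 502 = -0.98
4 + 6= 10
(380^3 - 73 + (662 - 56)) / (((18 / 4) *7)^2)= 55301.12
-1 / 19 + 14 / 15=251 / 285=0.88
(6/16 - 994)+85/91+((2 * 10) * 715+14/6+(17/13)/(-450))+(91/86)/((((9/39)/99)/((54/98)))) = 13643841301/1006200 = 13559.77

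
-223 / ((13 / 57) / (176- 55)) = -118310.08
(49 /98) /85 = 0.01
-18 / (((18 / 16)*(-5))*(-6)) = -8 / 15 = -0.53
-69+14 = -55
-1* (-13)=13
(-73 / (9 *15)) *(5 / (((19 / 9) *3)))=-73 / 171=-0.43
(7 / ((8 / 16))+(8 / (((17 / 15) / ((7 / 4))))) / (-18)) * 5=3395 / 51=66.57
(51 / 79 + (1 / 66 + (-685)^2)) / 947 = 2446542595 / 4937658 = 495.49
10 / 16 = 5 / 8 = 0.62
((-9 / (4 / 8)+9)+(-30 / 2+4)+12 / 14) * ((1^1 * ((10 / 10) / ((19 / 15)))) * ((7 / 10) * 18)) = -3618 / 19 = -190.42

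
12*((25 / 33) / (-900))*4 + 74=7322 / 99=73.96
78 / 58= 39 / 29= 1.34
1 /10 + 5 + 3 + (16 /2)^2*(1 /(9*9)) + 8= 13681 /810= 16.89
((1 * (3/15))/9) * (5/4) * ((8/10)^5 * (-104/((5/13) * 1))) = -346112/140625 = -2.46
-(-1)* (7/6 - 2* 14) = -161/6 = -26.83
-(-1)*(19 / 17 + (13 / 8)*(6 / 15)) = 601 / 340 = 1.77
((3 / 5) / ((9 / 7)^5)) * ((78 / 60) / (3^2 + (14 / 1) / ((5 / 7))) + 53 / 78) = 5226977 / 42220035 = 0.12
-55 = -55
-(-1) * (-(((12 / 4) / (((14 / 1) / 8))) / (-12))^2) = -1 / 49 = -0.02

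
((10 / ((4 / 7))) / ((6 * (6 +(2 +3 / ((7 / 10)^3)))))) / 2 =12005 / 137856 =0.09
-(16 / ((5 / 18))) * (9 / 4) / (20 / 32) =-5184 / 25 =-207.36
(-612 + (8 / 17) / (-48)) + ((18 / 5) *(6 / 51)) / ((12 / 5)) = -3671 / 6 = -611.83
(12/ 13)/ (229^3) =12/ 156116857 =0.00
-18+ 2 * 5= -8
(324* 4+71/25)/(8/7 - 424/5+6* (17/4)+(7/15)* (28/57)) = -77735574/3466985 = -22.42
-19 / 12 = -1.58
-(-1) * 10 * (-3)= -30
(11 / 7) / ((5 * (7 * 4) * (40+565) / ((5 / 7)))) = 1 / 75460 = 0.00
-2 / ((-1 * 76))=1 / 38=0.03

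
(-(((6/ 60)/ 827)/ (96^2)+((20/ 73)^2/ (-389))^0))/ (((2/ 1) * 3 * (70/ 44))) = -838379531/ 8002713600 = -0.10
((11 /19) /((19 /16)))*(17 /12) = 748 /1083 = 0.69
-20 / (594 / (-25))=250 / 297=0.84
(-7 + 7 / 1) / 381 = 0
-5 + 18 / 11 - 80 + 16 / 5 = -4409 / 55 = -80.16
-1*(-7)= 7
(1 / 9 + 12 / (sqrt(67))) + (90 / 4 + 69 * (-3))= -3319 / 18 + 12 * sqrt(67) / 67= -182.92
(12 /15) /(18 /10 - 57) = -1 /69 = -0.01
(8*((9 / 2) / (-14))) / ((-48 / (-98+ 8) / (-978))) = 66015 / 14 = 4715.36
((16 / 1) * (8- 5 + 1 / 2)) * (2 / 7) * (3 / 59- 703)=-663584 / 59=-11247.19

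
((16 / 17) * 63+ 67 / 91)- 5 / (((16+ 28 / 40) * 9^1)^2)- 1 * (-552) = 2138853796799 / 3494686923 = 612.03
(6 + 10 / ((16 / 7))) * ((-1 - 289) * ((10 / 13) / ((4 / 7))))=-421225 / 104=-4050.24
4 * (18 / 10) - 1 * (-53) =301 / 5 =60.20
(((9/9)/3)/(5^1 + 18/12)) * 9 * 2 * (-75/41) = -900/533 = -1.69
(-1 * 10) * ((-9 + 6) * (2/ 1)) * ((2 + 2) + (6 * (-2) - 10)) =-1080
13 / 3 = 4.33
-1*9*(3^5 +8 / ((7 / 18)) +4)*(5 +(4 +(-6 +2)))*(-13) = 1095705 / 7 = 156529.29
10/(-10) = -1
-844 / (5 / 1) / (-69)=844 / 345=2.45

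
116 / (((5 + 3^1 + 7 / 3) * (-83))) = -348 / 2573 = -0.14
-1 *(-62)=62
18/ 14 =9/ 7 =1.29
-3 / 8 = -0.38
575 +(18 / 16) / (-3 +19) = 73609 / 128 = 575.07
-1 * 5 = -5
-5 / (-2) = 5 / 2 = 2.50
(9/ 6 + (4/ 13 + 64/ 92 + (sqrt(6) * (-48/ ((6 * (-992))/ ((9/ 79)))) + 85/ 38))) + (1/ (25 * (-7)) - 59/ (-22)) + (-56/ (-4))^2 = 9 * sqrt(6)/ 9796 + 4449090593/ 21871850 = 203.42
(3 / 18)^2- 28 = -1007 / 36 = -27.97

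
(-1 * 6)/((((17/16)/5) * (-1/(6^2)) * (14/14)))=17280/17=1016.47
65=65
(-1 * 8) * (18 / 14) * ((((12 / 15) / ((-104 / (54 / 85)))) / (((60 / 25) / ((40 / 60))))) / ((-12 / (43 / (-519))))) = 129 / 1338155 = 0.00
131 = 131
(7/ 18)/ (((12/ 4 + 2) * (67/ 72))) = 28/ 335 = 0.08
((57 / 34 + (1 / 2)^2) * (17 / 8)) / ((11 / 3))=393 / 352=1.12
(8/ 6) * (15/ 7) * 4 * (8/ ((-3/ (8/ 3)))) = -5120/ 63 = -81.27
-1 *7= -7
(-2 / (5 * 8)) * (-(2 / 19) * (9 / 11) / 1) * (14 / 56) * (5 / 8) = 9 / 13376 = 0.00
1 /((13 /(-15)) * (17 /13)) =-15 /17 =-0.88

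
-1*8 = -8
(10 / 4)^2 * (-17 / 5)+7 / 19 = -1587 / 76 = -20.88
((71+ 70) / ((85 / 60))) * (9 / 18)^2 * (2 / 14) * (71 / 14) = 30033 / 1666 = 18.03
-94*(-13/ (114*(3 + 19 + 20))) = 611/ 2394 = 0.26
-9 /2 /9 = -1 /2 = -0.50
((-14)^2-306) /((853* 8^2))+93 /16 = 158603 /27296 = 5.81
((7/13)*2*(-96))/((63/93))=-1984/13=-152.62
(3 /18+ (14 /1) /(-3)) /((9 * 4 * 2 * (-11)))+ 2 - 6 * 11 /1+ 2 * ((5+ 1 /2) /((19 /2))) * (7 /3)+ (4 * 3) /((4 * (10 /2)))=-3044339 /50160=-60.69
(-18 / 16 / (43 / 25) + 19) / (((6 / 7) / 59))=2606443 / 2064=1262.81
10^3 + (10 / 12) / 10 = 12001 / 12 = 1000.08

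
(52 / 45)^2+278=565654 / 2025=279.34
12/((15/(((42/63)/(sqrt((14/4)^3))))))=16*sqrt(14)/735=0.08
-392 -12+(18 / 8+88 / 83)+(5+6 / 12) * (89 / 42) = -678088 / 1743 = -389.03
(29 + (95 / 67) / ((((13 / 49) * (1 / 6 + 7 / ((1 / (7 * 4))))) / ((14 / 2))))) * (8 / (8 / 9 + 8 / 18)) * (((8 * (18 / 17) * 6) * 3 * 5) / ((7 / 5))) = 11634977246400 / 121994873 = 95372.67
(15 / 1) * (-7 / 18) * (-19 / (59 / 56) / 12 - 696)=2160515 / 531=4068.77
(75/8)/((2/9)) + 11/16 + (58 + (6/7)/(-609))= 1146731/11368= 100.87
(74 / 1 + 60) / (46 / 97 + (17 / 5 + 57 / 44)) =2859560 / 110321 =25.92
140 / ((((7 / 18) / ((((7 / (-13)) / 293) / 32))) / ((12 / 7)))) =-135 / 3809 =-0.04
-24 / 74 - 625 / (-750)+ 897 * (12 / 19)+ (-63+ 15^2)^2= 113088947 / 4218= 26811.04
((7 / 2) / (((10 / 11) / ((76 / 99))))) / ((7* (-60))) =-19 / 2700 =-0.01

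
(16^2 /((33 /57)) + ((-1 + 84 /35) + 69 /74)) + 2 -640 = -787487 /4070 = -193.49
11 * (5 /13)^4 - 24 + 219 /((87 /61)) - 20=90937672 /828269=109.79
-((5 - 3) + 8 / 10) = -14 / 5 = -2.80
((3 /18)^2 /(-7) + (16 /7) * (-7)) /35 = -4033 /8820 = -0.46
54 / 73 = 0.74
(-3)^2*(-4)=-36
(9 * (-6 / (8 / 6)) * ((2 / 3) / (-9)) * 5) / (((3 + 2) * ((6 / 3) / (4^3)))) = 96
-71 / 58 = -1.22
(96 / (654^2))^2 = 64 / 1270423449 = 0.00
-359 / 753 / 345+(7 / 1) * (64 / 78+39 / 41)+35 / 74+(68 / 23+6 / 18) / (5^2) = 13.01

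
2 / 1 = 2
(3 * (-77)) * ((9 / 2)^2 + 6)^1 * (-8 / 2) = 24255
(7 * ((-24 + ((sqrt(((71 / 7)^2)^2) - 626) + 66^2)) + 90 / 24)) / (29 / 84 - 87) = -307.99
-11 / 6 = -1.83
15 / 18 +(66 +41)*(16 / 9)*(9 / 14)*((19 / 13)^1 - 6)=-302569 / 546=-554.16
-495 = -495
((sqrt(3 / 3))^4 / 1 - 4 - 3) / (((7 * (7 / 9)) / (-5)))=270 / 49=5.51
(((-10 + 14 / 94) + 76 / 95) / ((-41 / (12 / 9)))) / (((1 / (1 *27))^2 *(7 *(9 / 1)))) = 3.41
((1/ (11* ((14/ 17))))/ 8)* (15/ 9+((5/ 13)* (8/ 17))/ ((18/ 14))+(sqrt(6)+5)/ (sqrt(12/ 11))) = 3595/ 144144+17* sqrt(33)* (sqrt(6)+5)/ 7392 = 0.12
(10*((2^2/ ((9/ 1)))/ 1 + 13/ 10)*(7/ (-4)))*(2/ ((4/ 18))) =-1099/ 4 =-274.75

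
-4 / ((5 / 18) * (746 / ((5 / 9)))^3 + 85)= -100 / 16814020033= -0.00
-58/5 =-11.60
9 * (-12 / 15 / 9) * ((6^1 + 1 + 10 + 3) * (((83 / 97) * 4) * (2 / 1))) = -10624 / 97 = -109.53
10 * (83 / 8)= 415 / 4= 103.75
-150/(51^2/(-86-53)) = 6950/867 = 8.02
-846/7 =-120.86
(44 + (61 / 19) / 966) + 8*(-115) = -16078043 / 18354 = -876.00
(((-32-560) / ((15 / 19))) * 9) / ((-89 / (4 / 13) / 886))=119588736 / 5785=20672.21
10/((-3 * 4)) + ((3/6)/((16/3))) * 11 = 19/96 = 0.20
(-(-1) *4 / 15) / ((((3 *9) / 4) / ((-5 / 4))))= -0.05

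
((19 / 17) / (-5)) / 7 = -19 / 595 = -0.03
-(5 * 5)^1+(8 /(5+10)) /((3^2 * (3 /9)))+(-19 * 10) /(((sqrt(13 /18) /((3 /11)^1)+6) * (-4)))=-2679653 /191655 - 9405 * sqrt(26) /8518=-19.61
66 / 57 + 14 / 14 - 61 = -1118 / 19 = -58.84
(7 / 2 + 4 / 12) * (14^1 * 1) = 161 / 3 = 53.67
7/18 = 0.39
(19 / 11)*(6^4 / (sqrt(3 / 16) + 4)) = 1575936 / 2783 -98496*sqrt(3) / 2783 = 504.97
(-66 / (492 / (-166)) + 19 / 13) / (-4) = -3162 / 533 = -5.93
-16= -16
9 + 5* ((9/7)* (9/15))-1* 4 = 62/7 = 8.86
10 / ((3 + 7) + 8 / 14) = 35 / 37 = 0.95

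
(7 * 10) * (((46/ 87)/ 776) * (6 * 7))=5635/ 2813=2.00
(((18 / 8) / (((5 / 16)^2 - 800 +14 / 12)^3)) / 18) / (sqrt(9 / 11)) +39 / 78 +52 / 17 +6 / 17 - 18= -479 / 34 - 18874368 * sqrt(11) / 230830350233352589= -14.09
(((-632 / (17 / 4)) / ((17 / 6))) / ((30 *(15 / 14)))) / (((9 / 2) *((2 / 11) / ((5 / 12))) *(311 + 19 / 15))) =-24332 / 9137313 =-0.00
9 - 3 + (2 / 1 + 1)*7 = 27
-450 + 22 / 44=-449.50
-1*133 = -133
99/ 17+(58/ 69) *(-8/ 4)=4859/ 1173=4.14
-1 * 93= -93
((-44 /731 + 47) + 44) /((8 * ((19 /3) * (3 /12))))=199431 /27778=7.18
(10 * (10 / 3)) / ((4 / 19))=475 / 3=158.33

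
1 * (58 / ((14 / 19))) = 78.71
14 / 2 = 7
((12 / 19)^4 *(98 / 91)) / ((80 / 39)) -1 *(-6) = 3964062 / 651605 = 6.08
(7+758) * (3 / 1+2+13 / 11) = 52020 / 11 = 4729.09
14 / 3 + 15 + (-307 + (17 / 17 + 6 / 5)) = -4277 / 15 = -285.13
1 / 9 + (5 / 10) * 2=10 / 9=1.11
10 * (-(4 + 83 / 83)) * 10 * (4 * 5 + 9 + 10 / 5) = -15500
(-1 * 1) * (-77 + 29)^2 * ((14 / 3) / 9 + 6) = -45056 / 3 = -15018.67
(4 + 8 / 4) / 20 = 3 / 10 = 0.30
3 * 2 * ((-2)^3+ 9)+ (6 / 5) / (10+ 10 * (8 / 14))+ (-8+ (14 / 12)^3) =-19939 / 59400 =-0.34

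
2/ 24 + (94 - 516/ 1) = -5063/ 12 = -421.92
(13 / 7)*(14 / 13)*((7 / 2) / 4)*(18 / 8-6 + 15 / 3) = 35 / 16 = 2.19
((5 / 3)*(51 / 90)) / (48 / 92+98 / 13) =5083 / 43380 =0.12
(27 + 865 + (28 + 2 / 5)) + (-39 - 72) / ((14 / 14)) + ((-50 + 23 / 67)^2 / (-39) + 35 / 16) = 3493773499 / 4668560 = 748.36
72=72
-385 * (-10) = 3850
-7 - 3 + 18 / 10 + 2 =-6.20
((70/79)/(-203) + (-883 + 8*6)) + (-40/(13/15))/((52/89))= -353881005/387179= -914.00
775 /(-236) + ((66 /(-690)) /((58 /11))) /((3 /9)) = -2627459 /787060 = -3.34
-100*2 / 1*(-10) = 2000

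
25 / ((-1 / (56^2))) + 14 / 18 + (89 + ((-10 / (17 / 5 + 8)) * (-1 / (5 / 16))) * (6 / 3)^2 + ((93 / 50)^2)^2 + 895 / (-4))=-83908391123129 / 1068750000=-78510.78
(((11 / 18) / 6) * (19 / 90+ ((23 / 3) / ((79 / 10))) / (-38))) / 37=275759 / 539819640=0.00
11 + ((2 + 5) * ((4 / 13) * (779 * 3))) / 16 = 16931 / 52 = 325.60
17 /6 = 2.83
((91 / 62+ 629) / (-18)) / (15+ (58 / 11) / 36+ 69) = -429979 / 1032982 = -0.42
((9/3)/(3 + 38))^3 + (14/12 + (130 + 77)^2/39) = 5912665775/5375838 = 1099.86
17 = 17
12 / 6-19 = -17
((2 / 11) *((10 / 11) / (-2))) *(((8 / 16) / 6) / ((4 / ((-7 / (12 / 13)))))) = 455 / 34848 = 0.01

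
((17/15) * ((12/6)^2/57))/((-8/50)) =-85/171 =-0.50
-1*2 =-2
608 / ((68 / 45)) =6840 / 17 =402.35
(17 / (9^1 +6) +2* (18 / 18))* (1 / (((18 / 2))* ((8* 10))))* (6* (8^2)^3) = 6844.87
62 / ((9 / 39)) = 806 / 3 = 268.67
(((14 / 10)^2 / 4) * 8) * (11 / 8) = 539 / 100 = 5.39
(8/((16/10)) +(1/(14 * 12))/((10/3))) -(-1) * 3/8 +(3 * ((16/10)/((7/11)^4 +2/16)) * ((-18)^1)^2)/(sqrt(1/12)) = 3011/560 +202397184 * sqrt(3)/18805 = 18647.34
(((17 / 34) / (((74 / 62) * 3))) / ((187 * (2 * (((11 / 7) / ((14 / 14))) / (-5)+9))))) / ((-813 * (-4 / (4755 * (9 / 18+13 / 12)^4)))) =11795593775 / 29860620337152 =0.00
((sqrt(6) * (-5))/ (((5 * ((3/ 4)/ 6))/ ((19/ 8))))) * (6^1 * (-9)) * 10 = 10260 * sqrt(6) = 25131.76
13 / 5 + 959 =4808 / 5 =961.60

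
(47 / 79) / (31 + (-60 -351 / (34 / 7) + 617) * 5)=1598 / 6593261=0.00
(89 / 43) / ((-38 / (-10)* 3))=445 / 2451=0.18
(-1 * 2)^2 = 4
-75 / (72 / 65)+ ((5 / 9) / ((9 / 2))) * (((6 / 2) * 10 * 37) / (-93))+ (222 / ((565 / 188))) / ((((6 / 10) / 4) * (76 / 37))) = 7356437897 / 43128936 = 170.57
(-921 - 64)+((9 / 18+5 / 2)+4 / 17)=-16690 / 17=-981.76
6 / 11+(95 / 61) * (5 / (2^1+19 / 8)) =10922 / 4697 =2.33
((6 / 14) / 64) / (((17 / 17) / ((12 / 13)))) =9 / 1456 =0.01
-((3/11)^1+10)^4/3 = -163047361/43923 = -3712.12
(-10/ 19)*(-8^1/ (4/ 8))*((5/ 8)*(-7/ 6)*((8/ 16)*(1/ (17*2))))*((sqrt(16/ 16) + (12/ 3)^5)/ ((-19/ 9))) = 538125/ 12274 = 43.84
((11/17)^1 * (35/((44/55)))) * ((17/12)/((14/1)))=275/96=2.86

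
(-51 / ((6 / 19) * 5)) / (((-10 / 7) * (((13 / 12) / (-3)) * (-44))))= 20349 / 14300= 1.42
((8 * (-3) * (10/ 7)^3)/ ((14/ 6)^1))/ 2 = -36000/ 2401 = -14.99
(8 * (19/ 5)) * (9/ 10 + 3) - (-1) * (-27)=2289/ 25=91.56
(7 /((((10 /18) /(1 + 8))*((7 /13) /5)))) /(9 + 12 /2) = 351 /5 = 70.20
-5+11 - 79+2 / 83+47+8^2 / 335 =-716948 / 27805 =-25.78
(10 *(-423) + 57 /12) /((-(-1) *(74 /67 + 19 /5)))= -861.51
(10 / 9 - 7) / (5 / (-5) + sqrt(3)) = -53 *sqrt(3) / 18 - 53 / 18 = -8.04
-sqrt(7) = -2.65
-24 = -24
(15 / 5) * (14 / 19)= 42 / 19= 2.21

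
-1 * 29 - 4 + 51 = 18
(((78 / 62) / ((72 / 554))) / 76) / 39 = 277 / 84816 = 0.00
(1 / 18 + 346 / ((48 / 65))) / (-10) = -33739 / 720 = -46.86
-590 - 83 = -673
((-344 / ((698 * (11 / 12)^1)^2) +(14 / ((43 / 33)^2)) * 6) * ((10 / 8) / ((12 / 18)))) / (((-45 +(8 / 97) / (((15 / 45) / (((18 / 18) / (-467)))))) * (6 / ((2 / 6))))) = -8481880160826475 / 74065867483375988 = -0.11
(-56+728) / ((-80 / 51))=-428.40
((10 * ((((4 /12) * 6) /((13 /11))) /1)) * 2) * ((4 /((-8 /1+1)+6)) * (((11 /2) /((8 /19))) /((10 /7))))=-16093 /13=-1237.92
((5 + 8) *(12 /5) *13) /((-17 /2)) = -4056 /85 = -47.72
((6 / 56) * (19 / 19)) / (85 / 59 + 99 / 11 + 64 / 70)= 0.01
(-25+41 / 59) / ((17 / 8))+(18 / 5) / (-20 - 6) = -754707 / 65195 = -11.58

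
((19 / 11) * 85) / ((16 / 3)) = 4845 / 176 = 27.53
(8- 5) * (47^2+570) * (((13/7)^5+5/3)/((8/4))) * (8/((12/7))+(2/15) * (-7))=1902287432/5145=369735.17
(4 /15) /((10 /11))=0.29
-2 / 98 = -1 / 49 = -0.02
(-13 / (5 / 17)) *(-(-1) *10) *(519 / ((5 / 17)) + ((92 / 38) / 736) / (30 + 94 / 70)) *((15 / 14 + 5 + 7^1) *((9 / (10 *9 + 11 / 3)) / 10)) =-3212947608280839 / 32798544800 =-97960.07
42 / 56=3 / 4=0.75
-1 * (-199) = 199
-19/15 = -1.27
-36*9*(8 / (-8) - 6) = 2268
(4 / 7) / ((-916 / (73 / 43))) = -73 / 68929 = -0.00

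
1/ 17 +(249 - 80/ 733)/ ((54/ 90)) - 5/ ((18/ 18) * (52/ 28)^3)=34009916923/ 82130451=414.10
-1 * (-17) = 17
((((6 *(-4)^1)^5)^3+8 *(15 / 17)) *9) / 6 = -12873860715379175718732 / 17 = -757285924434069159925.41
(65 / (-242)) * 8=-260 / 121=-2.15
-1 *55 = -55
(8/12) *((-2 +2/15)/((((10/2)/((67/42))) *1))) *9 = -268/75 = -3.57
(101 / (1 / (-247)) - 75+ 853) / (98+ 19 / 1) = -206.57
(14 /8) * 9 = 63 /4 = 15.75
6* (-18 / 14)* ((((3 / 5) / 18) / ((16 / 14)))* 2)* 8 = -18 / 5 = -3.60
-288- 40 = -328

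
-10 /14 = -5 /7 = -0.71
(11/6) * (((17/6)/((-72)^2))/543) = 187/101336832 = 0.00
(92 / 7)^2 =8464 / 49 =172.73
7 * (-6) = -42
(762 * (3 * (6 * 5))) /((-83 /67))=-4594860 /83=-55359.76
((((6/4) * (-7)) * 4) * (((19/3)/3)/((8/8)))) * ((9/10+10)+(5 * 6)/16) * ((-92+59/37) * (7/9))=106090243/1332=79647.33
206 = 206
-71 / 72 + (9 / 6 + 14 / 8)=163 / 72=2.26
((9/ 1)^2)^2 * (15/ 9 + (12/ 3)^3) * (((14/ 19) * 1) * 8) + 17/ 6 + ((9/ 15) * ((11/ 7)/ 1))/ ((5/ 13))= 50666771831/ 19950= 2539687.81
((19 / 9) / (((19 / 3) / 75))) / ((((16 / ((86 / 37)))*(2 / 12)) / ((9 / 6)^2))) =29025 / 592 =49.03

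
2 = 2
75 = 75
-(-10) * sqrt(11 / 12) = 5 * sqrt(33) / 3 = 9.57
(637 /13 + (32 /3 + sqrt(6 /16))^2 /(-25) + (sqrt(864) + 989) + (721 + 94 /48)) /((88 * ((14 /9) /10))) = 663 * sqrt(6) /770 + 1580753 /12320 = 130.42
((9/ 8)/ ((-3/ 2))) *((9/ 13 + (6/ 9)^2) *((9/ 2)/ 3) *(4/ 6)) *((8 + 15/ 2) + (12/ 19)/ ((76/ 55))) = -80647/ 5928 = -13.60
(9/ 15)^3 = 27/ 125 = 0.22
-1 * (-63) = 63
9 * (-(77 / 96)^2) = -5929 / 1024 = -5.79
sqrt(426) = 20.64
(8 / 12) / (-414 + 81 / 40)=-80 / 49437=-0.00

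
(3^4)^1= 81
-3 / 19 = -0.16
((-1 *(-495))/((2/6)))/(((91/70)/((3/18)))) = 2475/13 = 190.38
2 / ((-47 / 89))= -178 / 47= -3.79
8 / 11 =0.73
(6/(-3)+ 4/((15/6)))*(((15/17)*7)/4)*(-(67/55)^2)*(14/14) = 94269/102850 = 0.92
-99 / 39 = -33 / 13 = -2.54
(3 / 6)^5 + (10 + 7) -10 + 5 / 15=707 / 96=7.36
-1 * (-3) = 3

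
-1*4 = -4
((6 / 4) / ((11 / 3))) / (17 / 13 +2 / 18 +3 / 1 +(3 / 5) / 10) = 26325 / 288211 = 0.09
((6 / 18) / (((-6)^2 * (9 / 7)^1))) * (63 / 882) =0.00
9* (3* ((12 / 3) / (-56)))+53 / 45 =-473 / 630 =-0.75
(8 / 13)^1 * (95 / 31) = 760 / 403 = 1.89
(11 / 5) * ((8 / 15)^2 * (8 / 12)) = 1408 / 3375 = 0.42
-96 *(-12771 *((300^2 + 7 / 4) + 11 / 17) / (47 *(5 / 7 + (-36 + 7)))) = -66318086268 / 799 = -83001359.53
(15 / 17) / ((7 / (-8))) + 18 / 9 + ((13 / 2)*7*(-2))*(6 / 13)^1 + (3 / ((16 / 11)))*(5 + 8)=-27029 / 1904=-14.20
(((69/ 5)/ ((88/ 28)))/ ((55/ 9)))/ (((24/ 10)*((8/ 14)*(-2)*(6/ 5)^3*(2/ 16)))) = -28175/ 23232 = -1.21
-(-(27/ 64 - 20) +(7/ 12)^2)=-19.92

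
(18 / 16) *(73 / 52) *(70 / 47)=22995 / 9776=2.35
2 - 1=1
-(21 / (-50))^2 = -441 / 2500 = -0.18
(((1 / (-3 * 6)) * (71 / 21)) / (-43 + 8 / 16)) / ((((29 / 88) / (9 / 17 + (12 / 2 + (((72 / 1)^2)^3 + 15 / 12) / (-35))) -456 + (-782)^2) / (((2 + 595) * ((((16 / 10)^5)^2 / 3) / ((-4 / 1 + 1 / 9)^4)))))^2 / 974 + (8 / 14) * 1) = 218651596350232491957932704308554330366580854173273332218068992 / 2072523946195776960985133495735846795833354592544983338205375184423235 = 0.00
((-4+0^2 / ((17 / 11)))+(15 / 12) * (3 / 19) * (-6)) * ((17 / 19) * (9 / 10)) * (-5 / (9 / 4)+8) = -43537 / 1805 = -24.12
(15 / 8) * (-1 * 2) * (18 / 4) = -135 / 8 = -16.88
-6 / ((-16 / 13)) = 39 / 8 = 4.88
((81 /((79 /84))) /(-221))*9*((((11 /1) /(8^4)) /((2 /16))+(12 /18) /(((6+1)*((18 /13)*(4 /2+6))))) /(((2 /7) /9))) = -14854833 /4469504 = -3.32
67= 67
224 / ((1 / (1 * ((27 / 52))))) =1512 / 13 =116.31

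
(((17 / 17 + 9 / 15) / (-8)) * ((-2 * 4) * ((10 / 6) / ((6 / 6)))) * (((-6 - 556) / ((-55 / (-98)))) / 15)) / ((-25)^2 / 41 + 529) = -9032464 / 27613575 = -0.33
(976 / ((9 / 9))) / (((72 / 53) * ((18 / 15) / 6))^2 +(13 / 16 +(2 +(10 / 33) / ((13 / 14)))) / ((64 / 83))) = 30109172121600 / 127856113339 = 235.49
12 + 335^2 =112237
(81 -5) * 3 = 228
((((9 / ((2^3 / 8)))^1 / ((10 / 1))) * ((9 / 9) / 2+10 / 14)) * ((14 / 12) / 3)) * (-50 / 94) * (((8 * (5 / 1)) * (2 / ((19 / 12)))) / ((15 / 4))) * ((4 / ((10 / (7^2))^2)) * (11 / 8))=-1795948 / 4465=-402.23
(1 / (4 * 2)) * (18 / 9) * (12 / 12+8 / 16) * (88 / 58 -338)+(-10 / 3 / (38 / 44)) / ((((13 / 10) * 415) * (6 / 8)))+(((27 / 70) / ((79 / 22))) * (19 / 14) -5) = -54286082510969 / 414255916620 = -131.04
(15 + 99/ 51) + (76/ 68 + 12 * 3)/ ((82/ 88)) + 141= 137849/ 697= 197.77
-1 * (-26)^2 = -676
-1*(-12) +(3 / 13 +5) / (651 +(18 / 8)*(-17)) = 382628 / 31863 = 12.01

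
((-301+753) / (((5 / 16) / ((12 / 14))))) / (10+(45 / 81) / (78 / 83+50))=123.84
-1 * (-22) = 22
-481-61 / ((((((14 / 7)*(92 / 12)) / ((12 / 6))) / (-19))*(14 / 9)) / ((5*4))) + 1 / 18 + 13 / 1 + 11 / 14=1476.51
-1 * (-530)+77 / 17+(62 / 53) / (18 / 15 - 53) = 124731979 / 233359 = 534.51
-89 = -89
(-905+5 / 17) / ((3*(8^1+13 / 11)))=-169180 / 5151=-32.84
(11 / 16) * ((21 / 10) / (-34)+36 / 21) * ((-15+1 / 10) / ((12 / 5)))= -2148729 / 304640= -7.05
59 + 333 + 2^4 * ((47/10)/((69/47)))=152912/345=443.22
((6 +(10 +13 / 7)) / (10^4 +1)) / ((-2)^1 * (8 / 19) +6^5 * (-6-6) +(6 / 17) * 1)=-40375 / 2110006359538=-0.00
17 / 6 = 2.83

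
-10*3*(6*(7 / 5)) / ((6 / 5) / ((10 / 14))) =-150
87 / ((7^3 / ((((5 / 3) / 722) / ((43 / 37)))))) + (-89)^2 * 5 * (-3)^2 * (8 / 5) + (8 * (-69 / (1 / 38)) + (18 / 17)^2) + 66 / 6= 1690617109416731 / 3077496842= 549348.12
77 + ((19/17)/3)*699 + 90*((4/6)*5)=10836/17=637.41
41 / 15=2.73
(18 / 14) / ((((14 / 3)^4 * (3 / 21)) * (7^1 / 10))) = 3645 / 134456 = 0.03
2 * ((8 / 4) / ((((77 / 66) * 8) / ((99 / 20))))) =297 / 140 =2.12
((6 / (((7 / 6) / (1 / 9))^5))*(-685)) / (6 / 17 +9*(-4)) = 372640 / 412494201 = 0.00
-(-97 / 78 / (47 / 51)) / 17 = 97 / 1222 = 0.08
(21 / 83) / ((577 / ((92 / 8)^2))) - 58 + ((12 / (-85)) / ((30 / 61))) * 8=-4904297739 / 81414700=-60.24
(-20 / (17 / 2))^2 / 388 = 400 / 28033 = 0.01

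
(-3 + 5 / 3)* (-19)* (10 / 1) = 760 / 3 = 253.33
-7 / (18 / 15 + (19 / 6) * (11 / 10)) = -420 / 281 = -1.49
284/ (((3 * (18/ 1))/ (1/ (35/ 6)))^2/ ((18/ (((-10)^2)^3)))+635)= 284/ 5512500635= 0.00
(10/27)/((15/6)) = 0.15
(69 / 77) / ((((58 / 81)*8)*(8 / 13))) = 72657 / 285824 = 0.25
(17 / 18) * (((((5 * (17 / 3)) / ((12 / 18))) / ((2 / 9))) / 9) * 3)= 60.21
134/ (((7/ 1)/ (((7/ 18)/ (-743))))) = -67/ 6687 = -0.01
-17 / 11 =-1.55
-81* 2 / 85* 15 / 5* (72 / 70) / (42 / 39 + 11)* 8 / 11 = -1819584 / 5137825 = -0.35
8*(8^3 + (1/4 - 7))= 4042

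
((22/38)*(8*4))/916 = 88/4351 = 0.02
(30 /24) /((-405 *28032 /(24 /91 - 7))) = 613 /826495488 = 0.00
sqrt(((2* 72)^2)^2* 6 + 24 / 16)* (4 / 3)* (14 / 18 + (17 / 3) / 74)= 569* sqrt(10319560710) / 999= 57859.86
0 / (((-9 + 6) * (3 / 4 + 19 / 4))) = 0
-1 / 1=-1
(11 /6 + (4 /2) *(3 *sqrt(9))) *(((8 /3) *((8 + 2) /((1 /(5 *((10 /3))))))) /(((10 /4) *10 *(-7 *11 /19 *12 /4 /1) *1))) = -25840 /891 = -29.00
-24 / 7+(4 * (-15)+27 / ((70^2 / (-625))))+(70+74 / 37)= 1005 / 196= 5.13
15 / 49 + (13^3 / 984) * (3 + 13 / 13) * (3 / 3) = 9.24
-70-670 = -740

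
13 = 13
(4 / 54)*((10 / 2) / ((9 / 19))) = 190 / 243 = 0.78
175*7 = 1225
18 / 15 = 6 / 5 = 1.20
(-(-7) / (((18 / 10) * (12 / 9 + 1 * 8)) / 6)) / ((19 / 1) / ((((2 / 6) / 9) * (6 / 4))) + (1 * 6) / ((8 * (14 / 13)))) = 140 / 19191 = 0.01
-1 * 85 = -85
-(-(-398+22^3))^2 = -105062500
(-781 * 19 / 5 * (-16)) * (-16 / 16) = -237424 / 5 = -47484.80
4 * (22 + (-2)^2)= 104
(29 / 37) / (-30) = -29 / 1110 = -0.03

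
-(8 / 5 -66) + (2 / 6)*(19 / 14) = 13619 / 210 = 64.85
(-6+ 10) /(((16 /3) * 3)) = 1 /4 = 0.25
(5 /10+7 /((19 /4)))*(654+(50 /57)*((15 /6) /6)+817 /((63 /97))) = 114450325 /30324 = 3774.25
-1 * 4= -4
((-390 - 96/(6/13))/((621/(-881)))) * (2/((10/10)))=45812/27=1696.74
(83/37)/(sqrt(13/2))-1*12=-12 + 83*sqrt(26)/481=-11.12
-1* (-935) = 935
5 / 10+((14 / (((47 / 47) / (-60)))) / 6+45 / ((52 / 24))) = -3087 / 26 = -118.73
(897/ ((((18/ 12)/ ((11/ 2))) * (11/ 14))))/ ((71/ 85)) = 355810/ 71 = 5011.41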